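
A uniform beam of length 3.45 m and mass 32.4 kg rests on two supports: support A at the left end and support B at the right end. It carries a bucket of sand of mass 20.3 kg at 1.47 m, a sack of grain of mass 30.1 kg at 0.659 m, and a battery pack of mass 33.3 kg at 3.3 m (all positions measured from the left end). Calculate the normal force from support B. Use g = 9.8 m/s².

R_B ≈ 612 N

Taking torques about support A:
Beam weight: 32.4 × 9.8 = 317.5 N down at 1.725 m → arm 1.725 m, τ = 317.5 × 1.725 = 547.7 N·m clockwise.
Bucket of sand: 20.3 × 9.8 = 198.9 N down at 1.47 m → arm 1.47 m, τ = 198.9 × 1.47 = 292.4 N·m clockwise.
Sack of grain: 30.1 × 9.8 = 295 N down at 0.659 m → arm 0.659 m, τ = 295 × 0.659 = 194.4 N·m clockwise.
Battery pack: 33.3 × 9.8 = 326.3 N down at 3.3 m → arm 3.3 m, τ = 326.3 × 3.3 = 1077 N·m clockwise.
Net load moment about support A = 2112 N·m clockwise.
Reaction R at support B is upward at 3.45 m, arm 3.45 m → moment R × 3.45 counterclockwise.
Setting net torque to zero: R × 3.45 = 2112 → R = 612 N.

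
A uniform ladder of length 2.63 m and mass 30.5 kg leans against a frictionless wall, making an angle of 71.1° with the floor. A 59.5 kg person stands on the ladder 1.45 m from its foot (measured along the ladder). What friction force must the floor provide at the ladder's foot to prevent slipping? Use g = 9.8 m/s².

About the foot of the ladder:
Ladder weight 30.5×9.8 = 298.9 N acts at 1.315 m along the ladder; its horizontal arm is 1.315·cos71.1° = 0.426 m → τ = 127.3 N·m clockwise.
Person: 59.5×9.8 = 583.1 N at 1.45 m → arm 0.4697 m → τ = 273.9 N·m clockwise.
Wall normal N acts horizontally at the top; its moment arm is the height L sinθ = 2.63·sin71.1° = 2.488 m, counterclockwise.
Balancing moments: N × 2.488 = 401.2, giving N = 161 N.
ΣFx = 0: friction at the foot balances the wall's push, so f = N_wall = 161 N.

f ≈ 161 N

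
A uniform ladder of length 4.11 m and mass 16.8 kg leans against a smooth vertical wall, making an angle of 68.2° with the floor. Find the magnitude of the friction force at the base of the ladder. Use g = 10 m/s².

About the foot of the ladder:
Ladder weight 16.8×10 = 168 N acts at 2.055 m along the ladder; its horizontal arm is 2.055·cos68.2° = 0.7632 m → τ = 128.2 N·m clockwise.
Wall normal N acts horizontally at the top; its moment arm is the height L sinθ = 4.11·sin68.2° = 3.816 m, counterclockwise.
For rotational equilibrium, N × 3.816 = 128.2, so N = 33.6 N.
ΣFx = 0: friction at the foot balances the wall's push, so f = N_wall = 33.6 N.

f ≈ 33.6 N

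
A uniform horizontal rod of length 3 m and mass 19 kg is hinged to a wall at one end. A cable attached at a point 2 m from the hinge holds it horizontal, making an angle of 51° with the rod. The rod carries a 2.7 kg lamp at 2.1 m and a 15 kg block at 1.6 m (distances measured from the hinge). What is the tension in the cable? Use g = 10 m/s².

T ≈ 374 N

Take moments about the hinge.
Beam weight: 19 × 10 = 190 N down at 1.5 m → arm 1.5 m, τ = 190 × 1.5 = 285 N·m clockwise.
Lamp: 2.7 × 10 = 27 N down at 2.1 m → arm 2.1 m, τ = 27 × 2.1 = 56.7 N·m clockwise.
Block: 15 × 10 = 150 N down at 1.6 m → arm 1.6 m, τ = 150 × 1.6 = 240 N·m clockwise.
Total clockwise load moment = 581.7 N·m.
The cable tension T acts at 2 m; only its component perpendicular to the rod, T sinθ, produces torque. sin 51° = 0.7771.
For rotational equilibrium, T × 2 × 0.7771 = 581.7, so T = 581.7 / 1.554 = 374 N.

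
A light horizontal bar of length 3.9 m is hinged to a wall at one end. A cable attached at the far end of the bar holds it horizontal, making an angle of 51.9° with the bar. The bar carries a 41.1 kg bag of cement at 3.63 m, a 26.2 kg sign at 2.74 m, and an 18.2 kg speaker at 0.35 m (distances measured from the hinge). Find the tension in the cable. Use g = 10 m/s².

T ≈ 741 N

Taking torques about the hinge:
Bag of cement: 41.1 × 10 = 411 N down at 3.63 m → arm 3.63 m, τ = 411 × 3.63 = 1492 N·m clockwise.
Sign: 26.2 × 10 = 262 N down at 2.74 m → arm 2.74 m, τ = 262 × 2.74 = 717.9 N·m clockwise.
Speaker: 18.2 × 10 = 182 N down at 0.35 m → arm 0.35 m, τ = 182 × 0.35 = 63.7 N·m clockwise.
Total clockwise load moment = 2274 N·m.
The cable tension T acts at 3.9 m; only its component perpendicular to the bar, T sinθ, produces torque. sin 51.9° = 0.7869.
Balancing moments: T × 3.9 × 0.7869 = 2274, giving T = 2274 / 3.069 = 741 N.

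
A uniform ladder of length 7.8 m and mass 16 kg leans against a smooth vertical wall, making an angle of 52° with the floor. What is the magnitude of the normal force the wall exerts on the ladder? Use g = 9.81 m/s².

Choose the foot of the ladder as the axis so the floor normal and friction both act there and drop out.
Ladder weight 16×9.81 = 157 N acts at 3.9 m along the ladder; its horizontal arm is 3.9·cos52° = 2.401 m → τ = 377 N·m clockwise.
Wall normal N acts horizontally at the top; its moment arm is the height L sinθ = 7.8·sin52° = 6.146 m, counterclockwise.
Setting net torque to zero: N × 6.146 = 377 → N = 61.3 N.

N_wall ≈ 61.3 N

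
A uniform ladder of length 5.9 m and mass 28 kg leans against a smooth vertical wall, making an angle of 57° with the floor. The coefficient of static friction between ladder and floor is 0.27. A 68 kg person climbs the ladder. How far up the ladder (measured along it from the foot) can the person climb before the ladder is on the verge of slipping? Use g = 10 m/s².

d ≈ 2.25 m

Taking torques about the foot of the ladder:
Ladder weight 28×10 = 280 N acts at 2.95 m along the ladder; its horizontal arm is 2.95·cos57° = 1.607 m → τ = 450 N·m clockwise.
Person weight 68×10 = 680 N at distance d → arm d·cos57° → τ = 680·d·0.5446 clockwise.
Wall normal N at the top has arm L sinθ = 4.948 m counterclockwise, so Στ = 0 gives N·4.948 = 450 + 370.3·d.
ΣFy = 0 ⇒ N_floor = 960 N, so the maximum friction is μ_s·N_floor = 0.27×960 = 259.2 N. ΣFx = 0 ⇒ N_wall = f, so at the slipping point N = 259.2 N.
Substituting: 259.2×4.948 = 450 + 370.3·d ⇒ d = (1283 − 450) / 370.3 = 2.25 m.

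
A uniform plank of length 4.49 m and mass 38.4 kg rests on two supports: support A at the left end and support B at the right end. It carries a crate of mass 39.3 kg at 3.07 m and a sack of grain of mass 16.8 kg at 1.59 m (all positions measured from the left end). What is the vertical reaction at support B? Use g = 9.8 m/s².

About support A:
Beam weight: 38.4 × 9.8 = 376.3 N down at 2.245 m → arm 2.245 m, τ = 376.3 × 2.245 = 844.8 N·m clockwise.
Crate: 39.3 × 9.8 = 385.1 N down at 3.07 m → arm 3.07 m, τ = 385.1 × 3.07 = 1182 N·m clockwise.
Sack of grain: 16.8 × 9.8 = 164.6 N down at 1.59 m → arm 1.59 m, τ = 164.6 × 1.59 = 261.7 N·m clockwise.
Net load moment about support A = 2288 N·m clockwise.
Reaction R at support B is upward at 4.49 m, arm 4.49 m → moment R × 4.49 counterclockwise.
Balancing moments: R × 4.49 = 2288, giving R = 510 N.

R_B ≈ 510 N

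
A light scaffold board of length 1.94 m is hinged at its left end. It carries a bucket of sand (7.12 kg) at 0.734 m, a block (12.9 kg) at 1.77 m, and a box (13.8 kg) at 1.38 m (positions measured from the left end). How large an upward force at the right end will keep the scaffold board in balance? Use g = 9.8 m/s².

F ≈ 238 N

Taking torques about the left end:
Bucket of sand: 7.12 × 9.8 = 69.78 N down at 0.734 m → arm 0.734 m, τ = 69.78 × 0.734 = 51.22 N·m clockwise.
Block: 12.9 × 9.8 = 126.4 N down at 1.77 m → arm 1.77 m, τ = 126.4 × 1.77 = 223.7 N·m clockwise.
Box: 13.8 × 9.8 = 135.2 N down at 1.38 m → arm 1.38 m, τ = 135.2 × 1.38 = 186.6 N·m clockwise.
Net moment of the loads = 461.5 N·m clockwise.
The upward force F acts at the right end, arm 1.94 m, giving F × 1.94 counterclockwise.
Balancing moments: F × 1.94 = 461.5, giving F = 461.5 / 1.94 = 238 N.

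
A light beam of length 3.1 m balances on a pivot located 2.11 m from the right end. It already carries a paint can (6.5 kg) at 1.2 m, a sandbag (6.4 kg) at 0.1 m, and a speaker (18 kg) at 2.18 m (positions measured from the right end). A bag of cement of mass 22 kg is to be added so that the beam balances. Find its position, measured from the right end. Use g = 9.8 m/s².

x ≈ 2.91 m from the right end

Taking torques about the pivot (at 2.11 m from the right end):
Paint can: 6.5 × 9.8 = 63.7 N down at 1.2 m → arm 0.91 m, τ = 63.7 × 0.91 = 57.97 N·m clockwise.
Sandbag: 6.4 × 9.8 = 62.72 N down at 0.1 m → arm 2.01 m, τ = 62.72 × 2.01 = 126.1 N·m clockwise.
Speaker: 18 × 9.8 = 176.4 N down at 2.18 m → arm 0.07 m, τ = 176.4 × 0.07 = 12.35 N·m counterclockwise.
Net moment of existing loads = 171.7 N·m clockwise.
The bag of cement weighs 22 × 9.8 = 215.6 N and must supply an equal counterclockwise moment, so its lever arm about the pivot is 171.7 / 215.6 = 0.796 m.
That puts it at 2.11 + 0.796 = 2.91 m from the right end.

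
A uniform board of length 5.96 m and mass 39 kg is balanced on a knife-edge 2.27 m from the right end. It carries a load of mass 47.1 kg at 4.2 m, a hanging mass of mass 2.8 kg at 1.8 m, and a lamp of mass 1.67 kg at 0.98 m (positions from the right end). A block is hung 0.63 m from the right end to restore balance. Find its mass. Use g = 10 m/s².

m ≈ 70.2 kg

Taking torques about the knife-edge (at 2.27 m from the right end):
Beam weight: 39 × 10 = 390 N down at 2.98 m → arm 0.71 m, τ = 390 × 0.71 = 276.9 N·m counterclockwise.
Load: 47.1 × 10 = 471 N down at 4.2 m → arm 1.93 m, τ = 471 × 1.93 = 909 N·m counterclockwise.
Hanging mass: 2.8 × 10 = 28 N down at 1.8 m → arm 0.47 m, τ = 28 × 0.47 = 13.16 N·m clockwise.
Lamp: 1.67 × 10 = 16.7 N down at 0.98 m → arm 1.29 m, τ = 16.7 × 1.29 = 21.54 N·m clockwise.
Net moment of known loads = 1151 N·m counterclockwise.
An unknown mass m at 0.63 m has arm 1.64 m; its moment is m·g·1.64 clockwise.
Balancing moments: m × 10 × 1.64 = 1151, giving m = 1151 / (10 × 1.64) = 70.2 kg.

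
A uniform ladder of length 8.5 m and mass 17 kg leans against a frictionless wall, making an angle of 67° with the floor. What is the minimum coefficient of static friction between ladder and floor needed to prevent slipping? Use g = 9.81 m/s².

μ_min ≈ 0.212

Sum moments about the foot of the ladder (the floor normal and friction both act there and drop out).
Ladder weight 17×9.81 = 166.8 N acts at 4.25 m along the ladder; its horizontal arm is 4.25·cos67° = 1.661 m → τ = 277.1 N·m clockwise.
Wall normal N acts horizontally at the top; its moment arm is the height L sinθ = 8.5·sin67° = 7.824 m, counterclockwise.
For rotational equilibrium, N × 7.824 = 277.1, so N = 35.42 N.
ΣFx = 0 ⇒ f = N_wall = 35.42 N. ΣFy = 0 ⇒ N_floor = 166.8 N.
μ_min = f / N_floor = 35.42 / 166.8 = 0.212.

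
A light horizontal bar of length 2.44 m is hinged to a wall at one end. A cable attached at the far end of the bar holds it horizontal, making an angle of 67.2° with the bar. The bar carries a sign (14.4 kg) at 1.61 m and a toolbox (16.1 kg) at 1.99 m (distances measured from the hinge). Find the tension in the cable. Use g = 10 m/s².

Take moments about the hinge.
Sign: 14.4 × 10 = 144 N down at 1.61 m → arm 1.61 m, τ = 144 × 1.61 = 231.8 N·m clockwise.
Toolbox: 16.1 × 10 = 161 N down at 1.99 m → arm 1.99 m, τ = 161 × 1.99 = 320.4 N·m clockwise.
Total clockwise load moment = 552.2 N·m.
The cable tension T acts at 2.44 m; only its component perpendicular to the bar, T sinθ, produces torque. sin 67.2° = 0.9219.
Setting net torque to zero: T × 2.44 × 0.9219 = 552.2 → T = 552.2 / 2.249 = 246 N.

T ≈ 246 N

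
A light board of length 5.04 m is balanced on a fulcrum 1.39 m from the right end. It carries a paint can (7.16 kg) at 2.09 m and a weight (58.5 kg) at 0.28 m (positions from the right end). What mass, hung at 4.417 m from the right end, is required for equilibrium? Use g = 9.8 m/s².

m ≈ 19.8 kg

Take moments about the fulcrum (at 1.39 m from the right end).
Paint can: 7.16 × 9.8 = 70.17 N down at 2.09 m → arm 0.7 m, τ = 70.17 × 0.7 = 49.12 N·m counterclockwise.
Weight: 58.5 × 9.8 = 573.3 N down at 0.28 m → arm 1.11 m, τ = 573.3 × 1.11 = 636.4 N·m clockwise.
Net moment of known loads = 587.3 N·m clockwise.
An unknown mass m at 4.417 m has arm 3.027 m; its moment is m·g·3.027 counterclockwise.
Setting net torque to zero: m × 9.8 × 3.027 = 587.3 → m = 587.3 / (9.8 × 3.027) = 19.8 kg.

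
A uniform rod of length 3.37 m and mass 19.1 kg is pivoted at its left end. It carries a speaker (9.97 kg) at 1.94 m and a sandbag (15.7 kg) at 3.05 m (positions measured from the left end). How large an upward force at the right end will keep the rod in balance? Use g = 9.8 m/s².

Taking torques about the left end:
Beam weight: 19.1 × 9.8 = 187.2 N down at 1.685 m → arm 1.685 m, τ = 187.2 × 1.685 = 315.4 N·m clockwise.
Speaker: 9.97 × 9.8 = 97.71 N down at 1.94 m → arm 1.94 m, τ = 97.71 × 1.94 = 189.6 N·m clockwise.
Sandbag: 15.7 × 9.8 = 153.9 N down at 3.05 m → arm 3.05 m, τ = 153.9 × 3.05 = 469.4 N·m clockwise.
Net moment of the loads = 974.4 N·m clockwise.
The upward force F acts at the right end, arm 3.37 m, giving F × 3.37 counterclockwise.
For rotational equilibrium, F × 3.37 = 974.4, so F = 974.4 / 3.37 = 289 N.

F ≈ 289 N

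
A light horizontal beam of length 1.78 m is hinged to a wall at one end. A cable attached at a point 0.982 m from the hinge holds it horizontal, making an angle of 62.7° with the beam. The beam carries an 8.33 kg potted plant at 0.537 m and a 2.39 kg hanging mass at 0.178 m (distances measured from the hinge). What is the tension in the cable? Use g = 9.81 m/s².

Sum moments about the hinge (the unknown hinge reaction has zero arm there).
Potted plant: 8.33 × 9.81 = 81.72 N down at 0.537 m → arm 0.537 m, τ = 81.72 × 0.537 = 43.88 N·m clockwise.
Hanging mass: 2.39 × 9.81 = 23.45 N down at 0.178 m → arm 0.178 m, τ = 23.45 × 0.178 = 4.174 N·m clockwise.
Total clockwise load moment = 48.05 N·m.
The cable tension T acts at 0.982 m; only its component perpendicular to the beam, T sinθ, produces torque. sin 62.7° = 0.8886.
Setting net torque to zero: T × 0.982 × 0.8886 = 48.05 → T = 48.05 / 0.8726 = 55.1 N.

T ≈ 55.1 N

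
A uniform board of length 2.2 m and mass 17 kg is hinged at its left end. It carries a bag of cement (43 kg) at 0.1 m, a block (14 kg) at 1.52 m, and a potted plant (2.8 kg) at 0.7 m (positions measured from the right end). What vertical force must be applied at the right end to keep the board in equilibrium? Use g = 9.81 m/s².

F ≈ 547 N

Sum moments about the left end (the unknown pivot reaction has zero arm there).
Beam weight: 17 × 9.81 = 166.8 N down at 1.1 m → arm 1.1 m, τ = 166.8 × 1.1 = 183.5 N·m clockwise.
Bag of cement: 43 × 9.81 = 421.8 N down at 0.1 m → arm 2.1 m, τ = 421.8 × 2.1 = 885.8 N·m clockwise.
Block: 14 × 9.81 = 137.3 N down at 1.52 m → arm 0.68 m, τ = 137.3 × 0.68 = 93.36 N·m clockwise.
Potted plant: 2.8 × 9.81 = 27.47 N down at 0.7 m → arm 1.5 m, τ = 27.47 × 1.5 = 41.2 N·m clockwise.
Net moment of the loads = 1204 N·m clockwise.
The upward force F acts at the right end, arm 2.2 m, giving F × 2.2 counterclockwise.
For rotational equilibrium, F × 2.2 = 1204, so F = 1204 / 2.2 = 547 N.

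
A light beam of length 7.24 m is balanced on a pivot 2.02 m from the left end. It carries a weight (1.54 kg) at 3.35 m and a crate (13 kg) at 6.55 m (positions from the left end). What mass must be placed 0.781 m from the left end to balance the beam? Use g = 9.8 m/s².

m ≈ 49.2 kg

Taking torques about the pivot (at 2.02 m from the left end):
Weight: 1.54 × 9.8 = 15.09 N down at 3.35 m → arm 1.33 m, τ = 15.09 × 1.33 = 20.07 N·m clockwise.
Crate: 13 × 9.8 = 127.4 N down at 6.55 m → arm 4.53 m, τ = 127.4 × 4.53 = 577.1 N·m clockwise.
Net moment of known loads = 597.2 N·m clockwise.
An unknown mass m at 0.781 m has arm 1.239 m; its moment is m·g·1.239 counterclockwise.
Setting net torque to zero: m × 9.8 × 1.239 = 597.2 → m = 597.2 / (9.8 × 1.239) = 49.2 kg.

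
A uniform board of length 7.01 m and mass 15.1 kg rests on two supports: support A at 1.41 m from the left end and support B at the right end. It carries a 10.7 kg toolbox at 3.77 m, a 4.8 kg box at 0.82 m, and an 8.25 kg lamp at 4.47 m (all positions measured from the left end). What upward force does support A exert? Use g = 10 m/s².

R_A ≈ 247 N

Taking torques about support B:
Beam weight: 15.1 × 10 = 151 N down at 3.505 m → arm 3.505 m, τ = 151 × 3.505 = 529.3 N·m counterclockwise.
Toolbox: 10.7 × 10 = 107 N down at 3.77 m → arm 3.24 m, τ = 107 × 3.24 = 346.7 N·m counterclockwise.
Box: 4.8 × 10 = 48 N down at 0.82 m → arm 6.19 m, τ = 48 × 6.19 = 297.1 N·m counterclockwise.
Lamp: 8.25 × 10 = 82.5 N down at 4.47 m → arm 2.54 m, τ = 82.5 × 2.54 = 209.6 N·m counterclockwise.
Net load moment about support B = 1383 N·m counterclockwise.
Reaction R at support A is upward at 1.41 m, arm 5.6 m → moment R × 5.6 clockwise.
Στ = 0 ⇒ R × 5.6 = 1383 ⇒ R = 247 N.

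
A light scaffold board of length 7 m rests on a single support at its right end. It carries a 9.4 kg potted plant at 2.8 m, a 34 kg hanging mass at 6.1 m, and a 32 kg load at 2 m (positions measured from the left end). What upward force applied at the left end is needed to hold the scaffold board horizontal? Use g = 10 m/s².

F ≈ 329 N

Sum moments about the right end (the unknown pivot reaction has zero arm there).
Potted plant: 9.4 × 10 = 94 N down at 2.8 m → arm 4.2 m, τ = 94 × 4.2 = 394.8 N·m counterclockwise.
Hanging mass: 34 × 10 = 340 N down at 6.1 m → arm 0.9 m, τ = 340 × 0.9 = 306 N·m counterclockwise.
Load: 32 × 10 = 320 N down at 2 m → arm 5 m, τ = 320 × 5 = 1600 N·m counterclockwise.
Net moment of the loads = 2301 N·m counterclockwise.
The upward force F acts at the left end, arm 7 m, giving F × 7 clockwise.
For rotational equilibrium, F × 7 = 2301, so F = 2301 / 7 = 329 N.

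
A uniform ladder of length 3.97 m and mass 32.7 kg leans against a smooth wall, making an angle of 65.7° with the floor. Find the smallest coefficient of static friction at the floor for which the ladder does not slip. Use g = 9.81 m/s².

Take moments about the foot of the ladder.
Ladder weight 32.7×9.81 = 320.8 N acts at 1.985 m along the ladder; its horizontal arm is 1.985·cos65.7° = 0.8169 m → τ = 262.1 N·m clockwise.
Wall normal N acts horizontally at the top; its moment arm is the height L sinθ = 3.97·sin65.7° = 3.618 m, counterclockwise.
Στ = 0 ⇒ N × 3.618 = 262.1 ⇒ N = 72.44 N.
ΣFx = 0 ⇒ f = N_wall = 72.44 N. ΣFy = 0 ⇒ N_floor = 320.8 N.
μ_min = f / N_floor = 72.44 / 320.8 = 0.226.

μ_min ≈ 0.226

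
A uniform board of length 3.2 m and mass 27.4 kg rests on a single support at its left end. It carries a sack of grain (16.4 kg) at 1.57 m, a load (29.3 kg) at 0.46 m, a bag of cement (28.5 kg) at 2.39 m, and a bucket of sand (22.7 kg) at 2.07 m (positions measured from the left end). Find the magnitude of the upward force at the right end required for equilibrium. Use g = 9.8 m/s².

F ≈ 607 N

Choose the left end as the axis so the unknown pivot reaction has zero arm there.
Beam weight: 27.4 × 9.8 = 268.5 N down at 1.6 m → arm 1.6 m, τ = 268.5 × 1.6 = 429.6 N·m clockwise.
Sack of grain: 16.4 × 9.8 = 160.7 N down at 1.57 m → arm 1.57 m, τ = 160.7 × 1.57 = 252.3 N·m clockwise.
Load: 29.3 × 9.8 = 287.1 N down at 0.46 m → arm 0.46 m, τ = 287.1 × 0.46 = 132.1 N·m clockwise.
Bag of cement: 28.5 × 9.8 = 279.3 N down at 2.39 m → arm 2.39 m, τ = 279.3 × 2.39 = 667.5 N·m clockwise.
Bucket of sand: 22.7 × 9.8 = 222.5 N down at 2.07 m → arm 2.07 m, τ = 222.5 × 2.07 = 460.6 N·m clockwise.
Net moment of the loads = 1942 N·m clockwise.
The upward force F acts at the right end, arm 3.2 m, giving F × 3.2 counterclockwise.
For rotational equilibrium, F × 3.2 = 1942, so F = 1942 / 3.2 = 607 N.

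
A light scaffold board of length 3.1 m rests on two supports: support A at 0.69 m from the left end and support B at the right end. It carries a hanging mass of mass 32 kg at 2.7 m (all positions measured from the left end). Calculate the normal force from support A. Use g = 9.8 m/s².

R_A ≈ 52 N

Choose support B as the axis so its reaction then has zero moment arm.
Hanging mass: 32 × 9.8 = 313.6 N down at 2.7 m → arm 0.4 m, τ = 313.6 × 0.4 = 125.4 N·m counterclockwise.
Net load moment about support B = 125.4 N·m counterclockwise.
Reaction R at support A is upward at 0.69 m, arm 2.41 m → moment R × 2.41 clockwise.
Balancing moments: R × 2.41 = 125.4, giving R = 52 N.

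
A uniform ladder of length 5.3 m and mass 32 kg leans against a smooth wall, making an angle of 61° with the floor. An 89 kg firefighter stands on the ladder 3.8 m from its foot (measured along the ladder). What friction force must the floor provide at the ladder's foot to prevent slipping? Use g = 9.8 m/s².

f ≈ 434 N

About the foot of the ladder:
Ladder weight 32×9.8 = 313.6 N acts at 2.65 m along the ladder; its horizontal arm is 2.65·cos61° = 1.285 m → τ = 403 N·m clockwise.
Firefighter: 89×9.8 = 872.2 N at 3.8 m → arm 1.842 m → τ = 1607 N·m clockwise.
Wall normal N acts horizontally at the top; its moment arm is the height L sinθ = 5.3·sin61° = 4.635 m, counterclockwise.
Balancing moments: N × 4.635 = 2010, giving N = 434 N.
ΣFx = 0: friction at the foot balances the wall's push, so f = N_wall = 434 N.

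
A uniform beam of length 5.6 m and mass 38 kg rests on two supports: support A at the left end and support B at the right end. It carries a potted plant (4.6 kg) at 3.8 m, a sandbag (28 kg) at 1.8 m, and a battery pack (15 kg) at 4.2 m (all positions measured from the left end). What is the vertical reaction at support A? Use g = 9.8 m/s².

Sum moments about support B (its reaction then has zero moment arm).
Beam weight: 38 × 9.8 = 372.4 N down at 2.8 m → arm 2.8 m, τ = 372.4 × 2.8 = 1043 N·m counterclockwise.
Potted plant: 4.6 × 9.8 = 45.08 N down at 3.8 m → arm 1.8 m, τ = 45.08 × 1.8 = 81.14 N·m counterclockwise.
Sandbag: 28 × 9.8 = 274.4 N down at 1.8 m → arm 3.8 m, τ = 274.4 × 3.8 = 1043 N·m counterclockwise.
Battery pack: 15 × 9.8 = 147 N down at 4.2 m → arm 1.4 m, τ = 147 × 1.4 = 205.8 N·m counterclockwise.
Net load moment about support B = 2373 N·m counterclockwise.
Reaction R at support A is upward at 0 m, arm 5.6 m → moment R × 5.6 clockwise.
Setting net torque to zero: R × 5.6 = 2373 → R = 424 N.

R_A ≈ 424 N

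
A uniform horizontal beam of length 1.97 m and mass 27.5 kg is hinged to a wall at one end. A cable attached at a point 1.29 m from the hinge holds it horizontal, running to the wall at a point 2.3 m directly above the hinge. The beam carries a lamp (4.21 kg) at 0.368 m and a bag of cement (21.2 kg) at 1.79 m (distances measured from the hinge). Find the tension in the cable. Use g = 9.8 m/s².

About the hinge:
Beam weight: 27.5 × 9.8 = 269.5 N down at 0.985 m → arm 0.985 m, τ = 269.5 × 0.985 = 265.5 N·m clockwise.
Lamp: 4.21 × 9.8 = 41.26 N down at 0.368 m → arm 0.368 m, τ = 41.26 × 0.368 = 15.18 N·m clockwise.
Bag of cement: 21.2 × 9.8 = 207.8 N down at 1.79 m → arm 1.79 m, τ = 207.8 × 1.79 = 372 N·m clockwise.
Total clockwise load moment = 652.7 N·m.
The cable tension T acts at 1.29 m; only its component perpendicular to the beam, T sinθ, produces torque. sinθ = h/√(h²+d²) = 2.3/√(2.3²+1.29²) = 0.8722.
For rotational equilibrium, T × 1.29 × 0.8722 = 652.7, so T = 652.7 / 1.125 = 580 N.

T ≈ 580 N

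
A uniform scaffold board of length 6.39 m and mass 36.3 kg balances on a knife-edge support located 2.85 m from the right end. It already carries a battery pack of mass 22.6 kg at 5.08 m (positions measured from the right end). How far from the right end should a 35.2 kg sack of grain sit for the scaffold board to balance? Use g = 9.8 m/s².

x ≈ 1.06 m from the right end

Sum moments about the knife-edge support (at 2.85 m from the right end) (the support reaction has zero arm there).
Beam weight: 36.3 × 9.8 = 355.7 N down at 3.195 m → arm 0.345 m, τ = 355.7 × 0.345 = 122.7 N·m counterclockwise.
Battery pack: 22.6 × 9.8 = 221.5 N down at 5.08 m → arm 2.23 m, τ = 221.5 × 2.23 = 493.9 N·m counterclockwise.
Net moment of existing loads = 616.6 N·m counterclockwise.
The sack of grain weighs 35.2 × 9.8 = 345 N and must supply an equal clockwise moment, so its lever arm about the knife-edge support is 616.6 / 345 = 1.79 m.
That puts it at 2.85 − 1.79 = 1.06 m from the right end.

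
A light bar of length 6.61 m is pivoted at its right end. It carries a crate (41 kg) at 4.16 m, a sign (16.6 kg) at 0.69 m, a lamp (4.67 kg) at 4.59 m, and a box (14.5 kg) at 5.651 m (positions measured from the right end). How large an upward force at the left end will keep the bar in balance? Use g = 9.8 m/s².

Taking torques about the right end:
Crate: 41 × 9.8 = 401.8 N down at 4.16 m → arm 4.16 m, τ = 401.8 × 4.16 = 1671 N·m counterclockwise.
Sign: 16.6 × 9.8 = 162.7 N down at 0.69 m → arm 0.69 m, τ = 162.7 × 0.69 = 112.3 N·m counterclockwise.
Lamp: 4.67 × 9.8 = 45.77 N down at 4.59 m → arm 4.59 m, τ = 45.77 × 4.59 = 210.1 N·m counterclockwise.
Box: 14.5 × 9.8 = 142.1 N down at 5.651 m → arm 5.651 m, τ = 142.1 × 5.651 = 803 N·m counterclockwise.
Net moment of the loads = 2796 N·m counterclockwise.
The upward force F acts at the left end, arm 6.61 m, giving F × 6.61 clockwise.
Setting net torque to zero: F × 6.61 = 2796 → F = 2796 / 6.61 = 423 N.

F ≈ 423 N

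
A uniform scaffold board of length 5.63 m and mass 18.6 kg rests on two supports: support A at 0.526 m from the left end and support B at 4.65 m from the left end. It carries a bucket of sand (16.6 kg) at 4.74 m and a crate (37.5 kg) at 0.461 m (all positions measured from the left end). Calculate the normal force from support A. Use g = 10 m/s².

R_A ≈ 460 N

Sum moments about support B (its reaction then has zero moment arm).
Beam weight: 18.6 × 10 = 186 N down at 2.815 m → arm 1.835 m, τ = 186 × 1.835 = 341.3 N·m counterclockwise.
Bucket of sand: 16.6 × 10 = 166 N down at 4.74 m → arm 0.09 m, τ = 166 × 0.09 = 14.94 N·m clockwise.
Crate: 37.5 × 10 = 375 N down at 0.461 m → arm 4.189 m, τ = 375 × 4.189 = 1571 N·m counterclockwise.
Net load moment about support B = 1897 N·m counterclockwise.
Reaction R at support A is upward at 0.526 m, arm 4.124 m → moment R × 4.124 clockwise.
Setting net torque to zero: R × 4.124 = 1897 → R = 460 N.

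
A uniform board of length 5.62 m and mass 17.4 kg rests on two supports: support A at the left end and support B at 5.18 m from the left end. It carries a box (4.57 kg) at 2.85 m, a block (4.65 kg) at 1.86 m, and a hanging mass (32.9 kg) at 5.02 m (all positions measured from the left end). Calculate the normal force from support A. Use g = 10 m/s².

R_A ≈ 140 N

Take moments about support B.
Beam weight: 17.4 × 10 = 174 N down at 2.81 m → arm 2.37 m, τ = 174 × 2.37 = 412.4 N·m counterclockwise.
Box: 4.57 × 10 = 45.7 N down at 2.85 m → arm 2.33 m, τ = 45.7 × 2.33 = 106.5 N·m counterclockwise.
Block: 4.65 × 10 = 46.5 N down at 1.86 m → arm 3.32 m, τ = 46.5 × 3.32 = 154.4 N·m counterclockwise.
Hanging mass: 32.9 × 10 = 329 N down at 5.02 m → arm 0.16 m, τ = 329 × 0.16 = 52.64 N·m counterclockwise.
Net load moment about support B = 725.9 N·m counterclockwise.
Reaction R at support A is upward at 0 m, arm 5.18 m → moment R × 5.18 clockwise.
Setting net torque to zero: R × 5.18 = 725.9 → R = 140 N.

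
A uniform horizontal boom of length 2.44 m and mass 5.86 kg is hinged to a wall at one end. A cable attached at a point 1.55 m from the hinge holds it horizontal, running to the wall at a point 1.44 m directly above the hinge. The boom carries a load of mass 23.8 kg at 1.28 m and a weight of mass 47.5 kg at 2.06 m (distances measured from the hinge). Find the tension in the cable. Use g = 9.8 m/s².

Choose the hinge as the axis so the unknown hinge reaction has zero arm there.
Beam weight: 5.86 × 9.8 = 57.43 N down at 1.22 m → arm 1.22 m, τ = 57.43 × 1.22 = 70.06 N·m clockwise.
Load: 23.8 × 9.8 = 233.2 N down at 1.28 m → arm 1.28 m, τ = 233.2 × 1.28 = 298.5 N·m clockwise.
Weight: 47.5 × 9.8 = 465.5 N down at 2.06 m → arm 2.06 m, τ = 465.5 × 2.06 = 958.9 N·m clockwise.
Total clockwise load moment = 1327 N·m.
The cable tension T acts at 1.55 m; only its component perpendicular to the boom, T sinθ, produces torque. sinθ = h/√(h²+d²) = 1.44/√(1.44²+1.55²) = 0.6806.
Στ = 0 ⇒ T × 1.55 × 0.6806 = 1327 ⇒ T = 1327 / 1.055 = 1260 N.

T ≈ 1260 N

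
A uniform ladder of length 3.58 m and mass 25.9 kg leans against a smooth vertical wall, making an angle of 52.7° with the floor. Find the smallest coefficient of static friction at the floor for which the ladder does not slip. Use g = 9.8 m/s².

Take moments about the foot of the ladder.
Ladder weight 25.9×9.8 = 253.8 N acts at 1.79 m along the ladder; its horizontal arm is 1.79·cos52.7° = 1.085 m → τ = 275.4 N·m clockwise.
Wall normal N acts horizontally at the top; its moment arm is the height L sinθ = 3.58·sin52.7° = 2.848 m, counterclockwise.
Στ = 0 ⇒ N × 2.848 = 275.4 ⇒ N = 96.7 N.
ΣFx = 0 ⇒ f = N_wall = 96.7 N. ΣFy = 0 ⇒ N_floor = 253.8 N.
μ_min = f / N_floor = 96.7 / 253.8 = 0.381.

μ_min ≈ 0.381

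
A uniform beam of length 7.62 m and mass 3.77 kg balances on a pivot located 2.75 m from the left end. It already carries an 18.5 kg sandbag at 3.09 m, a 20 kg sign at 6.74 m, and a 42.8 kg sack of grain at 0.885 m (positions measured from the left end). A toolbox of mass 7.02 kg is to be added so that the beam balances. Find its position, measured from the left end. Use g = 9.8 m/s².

x ≈ 1.29 m from the left end

Choose the pivot (at 2.75 m from the left end) as the axis so the support reaction has zero arm there.
Beam weight: 3.77 × 9.8 = 36.95 N down at 3.81 m → arm 1.06 m, τ = 36.95 × 1.06 = 39.17 N·m clockwise.
Sandbag: 18.5 × 9.8 = 181.3 N down at 3.09 m → arm 0.34 m, τ = 181.3 × 0.34 = 61.64 N·m clockwise.
Sign: 20 × 9.8 = 196 N down at 6.74 m → arm 3.99 m, τ = 196 × 3.99 = 782 N·m clockwise.
Sack of grain: 42.8 × 9.8 = 419.4 N down at 0.885 m → arm 1.865 m, τ = 419.4 × 1.865 = 782.2 N·m counterclockwise.
Net moment of existing loads = 100.6 N·m clockwise.
The toolbox weighs 7.02 × 9.8 = 68.8 N and must supply an equal counterclockwise moment, so its lever arm about the pivot is 100.6 / 68.8 = 1.46 m.
That puts it at 2.75 − 1.46 = 1.29 m from the left end.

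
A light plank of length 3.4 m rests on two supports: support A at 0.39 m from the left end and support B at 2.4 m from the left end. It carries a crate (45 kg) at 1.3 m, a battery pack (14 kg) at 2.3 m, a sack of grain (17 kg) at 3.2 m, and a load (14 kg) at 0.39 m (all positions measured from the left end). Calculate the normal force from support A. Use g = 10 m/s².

Choose support B as the axis so its reaction then has zero moment arm.
Crate: 45 × 10 = 450 N down at 1.3 m → arm 1.1 m, τ = 450 × 1.1 = 495 N·m counterclockwise.
Battery pack: 14 × 10 = 140 N down at 2.3 m → arm 0.1 m, τ = 140 × 0.1 = 14 N·m counterclockwise.
Sack of grain: 17 × 10 = 170 N down at 3.2 m → arm 0.8 m, τ = 170 × 0.8 = 136 N·m clockwise.
Load: 14 × 10 = 140 N down at 0.39 m → arm 2.01 m, τ = 140 × 2.01 = 281.4 N·m counterclockwise.
Net load moment about support B = 654.4 N·m counterclockwise.
Reaction R at support A is upward at 0.39 m, arm 2.01 m → moment R × 2.01 clockwise.
Setting net torque to zero: R × 2.01 = 654.4 → R = 326 N.

R_A ≈ 326 N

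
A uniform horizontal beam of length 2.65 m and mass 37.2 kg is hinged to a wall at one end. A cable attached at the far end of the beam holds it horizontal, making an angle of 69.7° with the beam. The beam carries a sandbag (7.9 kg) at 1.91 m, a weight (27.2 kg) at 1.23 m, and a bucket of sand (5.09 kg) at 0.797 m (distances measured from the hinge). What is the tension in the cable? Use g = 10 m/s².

About the hinge:
Beam weight: 37.2 × 10 = 372 N down at 1.325 m → arm 1.325 m, τ = 372 × 1.325 = 492.9 N·m clockwise.
Sandbag: 7.9 × 10 = 79 N down at 1.91 m → arm 1.91 m, τ = 79 × 1.91 = 150.9 N·m clockwise.
Weight: 27.2 × 10 = 272 N down at 1.23 m → arm 1.23 m, τ = 272 × 1.23 = 334.6 N·m clockwise.
Bucket of sand: 5.09 × 10 = 50.9 N down at 0.797 m → arm 0.797 m, τ = 50.9 × 0.797 = 40.57 N·m clockwise.
Total clockwise load moment = 1019 N·m.
The cable tension T acts at 2.65 m; only its component perpendicular to the beam, T sinθ, produces torque. sin 69.7° = 0.9379.
Στ = 0 ⇒ T × 2.65 × 0.9379 = 1019 ⇒ T = 1019 / 2.485 = 410 N.

T ≈ 410 N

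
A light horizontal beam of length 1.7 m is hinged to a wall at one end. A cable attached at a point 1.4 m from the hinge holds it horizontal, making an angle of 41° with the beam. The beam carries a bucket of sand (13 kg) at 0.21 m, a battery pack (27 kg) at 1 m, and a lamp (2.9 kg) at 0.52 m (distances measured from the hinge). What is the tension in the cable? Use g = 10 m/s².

T ≈ 340 N

Taking torques about the hinge:
Bucket of sand: 13 × 10 = 130 N down at 0.21 m → arm 0.21 m, τ = 130 × 0.21 = 27.3 N·m clockwise.
Battery pack: 27 × 10 = 270 N down at 1 m → arm 1 m, τ = 270 × 1 = 270 N·m clockwise.
Lamp: 2.9 × 10 = 29 N down at 0.52 m → arm 0.52 m, τ = 29 × 0.52 = 15.08 N·m clockwise.
Total clockwise load moment = 312.4 N·m.
The cable tension T acts at 1.4 m; only its component perpendicular to the beam, T sinθ, produces torque. sin 41° = 0.6561.
Balancing moments: T × 1.4 × 0.6561 = 312.4, giving T = 312.4 / 0.9185 = 340 N.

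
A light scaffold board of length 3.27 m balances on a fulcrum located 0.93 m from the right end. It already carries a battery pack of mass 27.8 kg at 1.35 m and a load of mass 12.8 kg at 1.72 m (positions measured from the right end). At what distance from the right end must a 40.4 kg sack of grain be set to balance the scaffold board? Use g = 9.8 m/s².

About the fulcrum (at 0.93 m from the right end):
Battery pack: 27.8 × 9.8 = 272.4 N down at 1.35 m → arm 0.42 m, τ = 272.4 × 0.42 = 114.4 N·m counterclockwise.
Load: 12.8 × 9.8 = 125.4 N down at 1.72 m → arm 0.79 m, τ = 125.4 × 0.79 = 99.07 N·m counterclockwise.
Net moment of existing loads = 213.5 N·m counterclockwise.
The sack of grain weighs 40.4 × 9.8 = 395.9 N and must supply an equal clockwise moment, so its lever arm about the fulcrum is 213.5 / 395.9 = 0.539 m.
That puts it at 0.93 − 0.539 = 0.391 m from the right end.

x ≈ 0.391 m from the right end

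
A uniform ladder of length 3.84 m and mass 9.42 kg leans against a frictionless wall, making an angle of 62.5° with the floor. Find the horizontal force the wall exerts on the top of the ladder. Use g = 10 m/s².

Taking torques about the foot of the ladder:
Ladder weight 9.42×10 = 94.2 N acts at 1.92 m along the ladder; its horizontal arm is 1.92·cos62.5° = 0.8866 m → τ = 83.52 N·m clockwise.
Wall normal N acts horizontally at the top; its moment arm is the height L sinθ = 3.84·sin62.5° = 3.406 m, counterclockwise.
Balancing moments: N × 3.406 = 83.52, giving N = 24.5 N.

N_wall ≈ 24.5 N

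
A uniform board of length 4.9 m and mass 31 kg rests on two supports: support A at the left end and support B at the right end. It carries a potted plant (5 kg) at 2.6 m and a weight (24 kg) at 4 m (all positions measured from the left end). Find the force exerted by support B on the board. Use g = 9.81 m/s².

Sum moments about support A (its reaction then has zero moment arm).
Beam weight: 31 × 9.81 = 304.1 N down at 2.45 m → arm 2.45 m, τ = 304.1 × 2.45 = 745 N·m clockwise.
Potted plant: 5 × 9.81 = 49.05 N down at 2.6 m → arm 2.6 m, τ = 49.05 × 2.6 = 127.5 N·m clockwise.
Weight: 24 × 9.81 = 235.4 N down at 4 m → arm 4 m, τ = 235.4 × 4 = 941.6 N·m clockwise.
Net load moment about support A = 1814 N·m clockwise.
Reaction R at support B is upward at 4.9 m, arm 4.9 m → moment R × 4.9 counterclockwise.
Setting net torque to zero: R × 4.9 = 1814 → R = 370 N.

R_B ≈ 370 N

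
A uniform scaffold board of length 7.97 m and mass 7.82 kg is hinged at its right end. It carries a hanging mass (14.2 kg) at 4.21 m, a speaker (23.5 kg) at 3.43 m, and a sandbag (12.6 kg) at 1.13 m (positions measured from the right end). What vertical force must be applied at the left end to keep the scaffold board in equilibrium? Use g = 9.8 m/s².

F ≈ 228 N

About the right end:
Beam weight: 7.82 × 9.8 = 76.64 N down at 3.985 m → arm 3.985 m, τ = 76.64 × 3.985 = 305.4 N·m counterclockwise.
Hanging mass: 14.2 × 9.8 = 139.2 N down at 4.21 m → arm 4.21 m, τ = 139.2 × 4.21 = 586 N·m counterclockwise.
Speaker: 23.5 × 9.8 = 230.3 N down at 3.43 m → arm 3.43 m, τ = 230.3 × 3.43 = 789.9 N·m counterclockwise.
Sandbag: 12.6 × 9.8 = 123.5 N down at 1.13 m → arm 1.13 m, τ = 123.5 × 1.13 = 139.6 N·m counterclockwise.
Net moment of the loads = 1821 N·m counterclockwise.
The upward force F acts at the left end, arm 7.97 m, giving F × 7.97 clockwise.
Setting net torque to zero: F × 7.97 = 1821 → F = 1821 / 7.97 = 228 N.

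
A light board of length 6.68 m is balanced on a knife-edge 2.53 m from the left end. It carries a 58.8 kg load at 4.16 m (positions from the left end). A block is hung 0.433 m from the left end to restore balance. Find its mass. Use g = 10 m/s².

m ≈ 45.7 kg

Take moments about the knife-edge (at 2.53 m from the left end).
Load: 58.8 × 10 = 588 N down at 4.16 m → arm 1.63 m, τ = 588 × 1.63 = 958.4 N·m clockwise.
Net moment of known loads = 958.4 N·m clockwise.
An unknown mass m at 0.433 m has arm 2.097 m; its moment is m·g·2.097 counterclockwise.
Στ = 0 ⇒ m × 10 × 2.097 = 958.4 ⇒ m = 958.4 / (10 × 2.097) = 45.7 kg.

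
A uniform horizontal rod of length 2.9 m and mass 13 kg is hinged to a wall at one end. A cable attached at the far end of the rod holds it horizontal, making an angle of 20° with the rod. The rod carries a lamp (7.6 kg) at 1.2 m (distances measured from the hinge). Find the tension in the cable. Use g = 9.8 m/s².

T ≈ 276 N

Take moments about the hinge.
Beam weight: 13 × 9.8 = 127.4 N down at 1.45 m → arm 1.45 m, τ = 127.4 × 1.45 = 184.7 N·m clockwise.
Lamp: 7.6 × 9.8 = 74.48 N down at 1.2 m → arm 1.2 m, τ = 74.48 × 1.2 = 89.38 N·m clockwise.
Total clockwise load moment = 274.1 N·m.
The cable tension T acts at 2.9 m; only its component perpendicular to the rod, T sinθ, produces torque. sin 20° = 0.342.
Setting net torque to zero: T × 2.9 × 0.342 = 274.1 → T = 274.1 / 0.9918 = 276 N.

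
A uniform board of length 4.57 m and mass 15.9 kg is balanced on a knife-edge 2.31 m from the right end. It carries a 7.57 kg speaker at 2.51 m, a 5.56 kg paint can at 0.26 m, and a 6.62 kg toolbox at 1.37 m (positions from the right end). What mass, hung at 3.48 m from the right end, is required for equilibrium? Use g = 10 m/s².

Choose the knife-edge (at 2.31 m from the right end) as the axis so the support reaction has zero arm there.
Beam weight: 15.9 × 10 = 159 N down at 2.285 m → arm 0.025 m, τ = 159 × 0.025 = 3.975 N·m clockwise.
Speaker: 7.57 × 10 = 75.7 N down at 2.51 m → arm 0.2 m, τ = 75.7 × 0.2 = 15.14 N·m counterclockwise.
Paint can: 5.56 × 10 = 55.6 N down at 0.26 m → arm 2.05 m, τ = 55.6 × 2.05 = 114 N·m clockwise.
Toolbox: 6.62 × 10 = 66.2 N down at 1.37 m → arm 0.94 m, τ = 66.2 × 0.94 = 62.23 N·m clockwise.
Net moment of known loads = 165.1 N·m clockwise.
An unknown mass m at 3.48 m has arm 1.17 m; its moment is m·g·1.17 counterclockwise.
Balancing moments: m × 10 × 1.17 = 165.1, giving m = 165.1 / (10 × 1.17) = 14.1 kg.

m ≈ 14.1 kg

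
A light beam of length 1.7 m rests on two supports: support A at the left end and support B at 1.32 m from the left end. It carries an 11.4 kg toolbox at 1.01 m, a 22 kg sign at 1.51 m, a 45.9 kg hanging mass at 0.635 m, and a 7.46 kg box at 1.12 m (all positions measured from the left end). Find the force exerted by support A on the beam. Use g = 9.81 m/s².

R_A ≈ 240 N

Take moments about support B.
Toolbox: 11.4 × 9.81 = 111.8 N down at 1.01 m → arm 0.31 m, τ = 111.8 × 0.31 = 34.66 N·m counterclockwise.
Sign: 22 × 9.81 = 215.8 N down at 1.51 m → arm 0.19 m, τ = 215.8 × 0.19 = 41 N·m clockwise.
Hanging mass: 45.9 × 9.81 = 450.3 N down at 0.635 m → arm 0.685 m, τ = 450.3 × 0.685 = 308.5 N·m counterclockwise.
Box: 7.46 × 9.81 = 73.18 N down at 1.12 m → arm 0.2 m, τ = 73.18 × 0.2 = 14.64 N·m counterclockwise.
Net load moment about support B = 316.8 N·m counterclockwise.
Reaction R at support A is upward at 0 m, arm 1.32 m → moment R × 1.32 clockwise.
Setting net torque to zero: R × 1.32 = 316.8 → R = 240 N.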